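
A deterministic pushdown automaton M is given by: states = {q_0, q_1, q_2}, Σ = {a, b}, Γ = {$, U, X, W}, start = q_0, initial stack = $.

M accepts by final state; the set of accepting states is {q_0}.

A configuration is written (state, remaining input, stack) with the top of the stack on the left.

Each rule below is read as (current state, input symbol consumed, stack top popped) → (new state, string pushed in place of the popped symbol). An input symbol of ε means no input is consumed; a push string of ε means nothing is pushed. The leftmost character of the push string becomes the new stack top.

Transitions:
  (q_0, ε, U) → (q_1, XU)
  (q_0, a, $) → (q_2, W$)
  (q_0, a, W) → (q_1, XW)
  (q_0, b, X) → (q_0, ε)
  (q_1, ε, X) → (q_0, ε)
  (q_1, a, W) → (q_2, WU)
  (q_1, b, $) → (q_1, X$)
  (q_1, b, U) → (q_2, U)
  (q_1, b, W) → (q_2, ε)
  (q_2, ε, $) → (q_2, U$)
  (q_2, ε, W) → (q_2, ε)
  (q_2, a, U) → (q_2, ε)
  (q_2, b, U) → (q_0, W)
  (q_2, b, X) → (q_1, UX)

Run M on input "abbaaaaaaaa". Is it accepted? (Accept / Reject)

(q_0, abbaaaaaaaa, $) ⊢ (q_2, bbaaaaaaaa, W$) ⊢ (q_2, bbaaaaaaaa, $) ⊢ (q_2, bbaaaaaaaa, U$) ⊢ (q_0, baaaaaaaa, W$)
No transition applies at (q_0, baaaaaaaa, W$); input not fully consumed.

Reject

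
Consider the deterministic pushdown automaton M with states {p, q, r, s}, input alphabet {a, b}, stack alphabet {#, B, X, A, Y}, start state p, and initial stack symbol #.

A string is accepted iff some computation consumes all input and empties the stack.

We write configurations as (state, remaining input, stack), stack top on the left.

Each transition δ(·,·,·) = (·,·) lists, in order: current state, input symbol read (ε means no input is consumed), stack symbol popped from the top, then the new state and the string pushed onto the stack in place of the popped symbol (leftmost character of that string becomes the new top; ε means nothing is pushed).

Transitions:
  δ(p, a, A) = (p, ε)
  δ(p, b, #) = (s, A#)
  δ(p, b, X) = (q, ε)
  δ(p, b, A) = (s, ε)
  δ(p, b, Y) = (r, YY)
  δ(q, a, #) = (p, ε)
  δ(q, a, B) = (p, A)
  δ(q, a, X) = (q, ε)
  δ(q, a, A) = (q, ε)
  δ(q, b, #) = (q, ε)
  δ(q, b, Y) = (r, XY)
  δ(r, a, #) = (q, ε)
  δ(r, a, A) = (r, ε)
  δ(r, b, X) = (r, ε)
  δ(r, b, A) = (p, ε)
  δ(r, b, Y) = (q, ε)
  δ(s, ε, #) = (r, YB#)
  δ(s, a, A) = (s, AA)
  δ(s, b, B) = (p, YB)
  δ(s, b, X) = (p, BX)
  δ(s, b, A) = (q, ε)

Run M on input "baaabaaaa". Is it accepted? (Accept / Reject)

(p, baaabaaaa, #)
  read b, top #: go to s, push A# → (s, aaabaaaa, A#)
  read a, top A: go to s, push AA → (s, aabaaaa, AA#)
  read a, top A: go to s, push AA → (s, abaaaa, AAA#)
  read a, top A: go to s, push AA → (s, baaaa, AAAA#)
  read b, top A: go to q, push ε → (q, aaaa, AAA#)
  read a, top A: go to q, push ε → (q, aaa, AA#)
  read a, top A: go to q, push ε → (q, aa, A#)
  read a, top A: go to q, push ε → (q, a, #)
  read a, top #: go to p, push ε → (p, ε, ε)
All input consumed and the stack is empty.

Accept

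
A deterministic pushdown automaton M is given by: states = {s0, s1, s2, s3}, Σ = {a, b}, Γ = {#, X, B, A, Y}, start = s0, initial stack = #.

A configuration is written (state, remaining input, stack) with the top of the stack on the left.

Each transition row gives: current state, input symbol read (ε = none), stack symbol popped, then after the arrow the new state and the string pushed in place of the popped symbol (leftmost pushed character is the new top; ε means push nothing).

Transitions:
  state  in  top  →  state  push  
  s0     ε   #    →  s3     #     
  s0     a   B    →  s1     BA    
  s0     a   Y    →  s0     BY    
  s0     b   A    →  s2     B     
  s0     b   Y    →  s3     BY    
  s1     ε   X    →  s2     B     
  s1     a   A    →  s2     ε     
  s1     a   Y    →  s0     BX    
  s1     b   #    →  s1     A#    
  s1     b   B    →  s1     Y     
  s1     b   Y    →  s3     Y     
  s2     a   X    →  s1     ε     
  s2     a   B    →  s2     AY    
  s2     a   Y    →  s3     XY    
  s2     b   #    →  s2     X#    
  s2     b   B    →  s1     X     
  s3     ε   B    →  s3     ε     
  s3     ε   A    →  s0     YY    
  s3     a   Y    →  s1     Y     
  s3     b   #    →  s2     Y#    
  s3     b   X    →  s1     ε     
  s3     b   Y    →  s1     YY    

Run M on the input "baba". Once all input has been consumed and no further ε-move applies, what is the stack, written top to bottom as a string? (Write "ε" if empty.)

(s0, baba, #)
  ε-move, top #: go to s3, push # → (s3, baba, #)
  read b, top #: go to s2, push Y# → (s2, aba, Y#)
  read a, top Y: go to s3, push XY → (s3, ba, XY#)
  read b, top X: go to s1, push ε → (s1, a, Y#)
  read a, top Y: go to s0, push BX → (s0, ε, BX#)
All input consumed in state s0 with stack BX#.

BX#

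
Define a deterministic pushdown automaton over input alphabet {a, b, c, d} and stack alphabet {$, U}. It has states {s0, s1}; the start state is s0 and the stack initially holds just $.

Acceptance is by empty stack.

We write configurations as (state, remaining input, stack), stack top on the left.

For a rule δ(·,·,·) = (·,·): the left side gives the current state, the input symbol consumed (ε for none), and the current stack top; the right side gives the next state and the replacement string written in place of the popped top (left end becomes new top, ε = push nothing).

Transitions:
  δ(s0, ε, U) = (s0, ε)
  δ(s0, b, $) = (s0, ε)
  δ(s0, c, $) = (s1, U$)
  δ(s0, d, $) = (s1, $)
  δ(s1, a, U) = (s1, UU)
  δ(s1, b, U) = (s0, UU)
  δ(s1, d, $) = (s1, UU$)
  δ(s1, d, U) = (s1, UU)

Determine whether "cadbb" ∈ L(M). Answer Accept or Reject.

Accept

(s0, cadbb, $)
  read c, top $: go to s1, push U$ → (s1, adbb, U$)
  read a, top U: go to s1, push UU → (s1, dbb, UU$)
  read d, top U: go to s1, push UU → (s1, bb, UUU$)
  read b, top U: go to s0, push UU → (s0, b, UUUU$)
  ε-move, top U: go to s0, push ε → (s0, b, UUU$)
  ε-move, top U: go to s0, push ε → (s0, b, UU$)
  ε-move, top U: go to s0, push ε → (s0, b, U$)
  ε-move, top U: go to s0, push ε → (s0, b, $)
  read b, top $: go to s0, push ε → (s0, ε, ε)
All input consumed and the stack is empty.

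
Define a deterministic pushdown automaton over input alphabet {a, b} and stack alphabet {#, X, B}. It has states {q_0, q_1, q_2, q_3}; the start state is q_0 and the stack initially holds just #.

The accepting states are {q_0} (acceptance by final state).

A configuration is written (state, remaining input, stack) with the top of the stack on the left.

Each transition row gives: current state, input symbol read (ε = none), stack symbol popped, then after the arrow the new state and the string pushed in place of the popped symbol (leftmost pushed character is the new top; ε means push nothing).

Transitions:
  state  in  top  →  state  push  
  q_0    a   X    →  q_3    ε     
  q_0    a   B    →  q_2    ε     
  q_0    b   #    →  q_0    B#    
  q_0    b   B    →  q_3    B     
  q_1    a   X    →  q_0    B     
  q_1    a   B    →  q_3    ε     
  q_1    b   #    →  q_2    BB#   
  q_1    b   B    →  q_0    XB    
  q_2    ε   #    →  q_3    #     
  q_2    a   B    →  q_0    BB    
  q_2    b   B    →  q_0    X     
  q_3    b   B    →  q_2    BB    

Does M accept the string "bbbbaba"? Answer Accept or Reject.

Accept

(q_0, bbbbaba, #)
  read b, top #: go to q_0, push B# → (q_0, bbbaba, B#)
  read b, top B: go to q_3, push B → (q_3, bbaba, B#)
  read b, top B: go to q_2, push BB → (q_2, baba, BB#)
  read b, top B: go to q_0, push X → (q_0, aba, XB#)
  read a, top X: go to q_3, push ε → (q_3, ba, B#)
  read b, top B: go to q_2, push BB → (q_2, a, BB#)
  read a, top B: go to q_0, push BB → (q_0, ε, BBB#)
All input consumed; state q_0 ∈ F.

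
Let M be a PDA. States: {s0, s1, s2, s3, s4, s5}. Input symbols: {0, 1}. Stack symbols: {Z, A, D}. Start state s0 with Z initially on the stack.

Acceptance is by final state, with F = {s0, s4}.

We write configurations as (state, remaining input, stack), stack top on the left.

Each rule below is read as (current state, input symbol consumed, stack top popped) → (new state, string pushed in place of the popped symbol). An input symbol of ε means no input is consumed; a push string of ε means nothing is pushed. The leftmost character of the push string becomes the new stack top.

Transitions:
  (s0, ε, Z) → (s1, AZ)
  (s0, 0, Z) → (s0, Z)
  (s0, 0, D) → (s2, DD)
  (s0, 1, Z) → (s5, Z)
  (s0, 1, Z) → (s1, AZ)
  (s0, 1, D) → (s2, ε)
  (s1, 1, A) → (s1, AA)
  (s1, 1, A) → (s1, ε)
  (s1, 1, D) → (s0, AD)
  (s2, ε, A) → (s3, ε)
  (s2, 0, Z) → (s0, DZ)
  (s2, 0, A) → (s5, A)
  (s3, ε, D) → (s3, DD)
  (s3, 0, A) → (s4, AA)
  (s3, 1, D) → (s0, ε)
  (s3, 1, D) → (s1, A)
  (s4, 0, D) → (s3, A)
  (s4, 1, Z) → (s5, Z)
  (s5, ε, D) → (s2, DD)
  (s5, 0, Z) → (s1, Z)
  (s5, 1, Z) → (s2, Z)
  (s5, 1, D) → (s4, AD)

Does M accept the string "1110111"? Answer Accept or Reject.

Reject

No computation consumes all input and reaches a final state.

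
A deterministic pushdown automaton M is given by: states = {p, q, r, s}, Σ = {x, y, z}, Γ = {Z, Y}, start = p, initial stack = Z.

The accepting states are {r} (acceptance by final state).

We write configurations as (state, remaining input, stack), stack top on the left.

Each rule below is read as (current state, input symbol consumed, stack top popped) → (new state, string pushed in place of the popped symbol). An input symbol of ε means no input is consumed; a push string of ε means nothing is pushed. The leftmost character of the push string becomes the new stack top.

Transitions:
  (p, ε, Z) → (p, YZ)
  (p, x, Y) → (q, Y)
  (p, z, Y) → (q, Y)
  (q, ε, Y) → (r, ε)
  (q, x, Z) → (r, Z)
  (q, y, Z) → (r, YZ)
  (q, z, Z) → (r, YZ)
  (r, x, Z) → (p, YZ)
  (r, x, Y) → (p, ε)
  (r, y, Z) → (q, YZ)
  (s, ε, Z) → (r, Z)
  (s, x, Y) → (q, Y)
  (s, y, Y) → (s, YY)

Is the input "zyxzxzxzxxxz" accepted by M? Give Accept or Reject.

(p, zyxzxzxzxxxz, Z)
  ε-move, top Z: go to p, push YZ → (p, zyxzxzxzxxxz, YZ)
  read z, top Y: go to q, push Y → (q, yxzxzxzxxxz, YZ)
  ε-move, top Y: go to r, push ε → (r, yxzxzxzxxxz, Z)
  read y, top Z: go to q, push YZ → (q, xzxzxzxxxz, YZ)
  ε-move, top Y: go to r, push ε → (r, xzxzxzxxxz, Z)
  read x, top Z: go to p, push YZ → (p, zxzxzxxxz, YZ)
  read z, top Y: go to q, push Y → (q, xzxzxxxz, YZ)
  ε-move, top Y: go to r, push ε → (r, xzxzxxxz, Z)
  read x, top Z: go to p, push YZ → (p, zxzxxxz, YZ)
  read z, top Y: go to q, push Y → (q, xzxxxz, YZ)
  ε-move, top Y: go to r, push ε → (r, xzxxxz, Z)
  read x, top Z: go to p, push YZ → (p, zxxxz, YZ)
  read z, top Y: go to q, push Y → (q, xxxz, YZ)
  ε-move, top Y: go to r, push ε → (r, xxxz, Z)
  read x, top Z: go to p, push YZ → (p, xxz, YZ)
  read x, top Y: go to q, push Y → (q, xz, YZ)
  ε-move, top Y: go to r, push ε → (r, xz, Z)
  read x, top Z: go to p, push YZ → (p, z, YZ)
  read z, top Y: go to q, push Y → (q, ε, YZ)
  ε-move, top Y: go to r, push ε → (r, ε, Z)
All input consumed; state r ∈ F.

Accept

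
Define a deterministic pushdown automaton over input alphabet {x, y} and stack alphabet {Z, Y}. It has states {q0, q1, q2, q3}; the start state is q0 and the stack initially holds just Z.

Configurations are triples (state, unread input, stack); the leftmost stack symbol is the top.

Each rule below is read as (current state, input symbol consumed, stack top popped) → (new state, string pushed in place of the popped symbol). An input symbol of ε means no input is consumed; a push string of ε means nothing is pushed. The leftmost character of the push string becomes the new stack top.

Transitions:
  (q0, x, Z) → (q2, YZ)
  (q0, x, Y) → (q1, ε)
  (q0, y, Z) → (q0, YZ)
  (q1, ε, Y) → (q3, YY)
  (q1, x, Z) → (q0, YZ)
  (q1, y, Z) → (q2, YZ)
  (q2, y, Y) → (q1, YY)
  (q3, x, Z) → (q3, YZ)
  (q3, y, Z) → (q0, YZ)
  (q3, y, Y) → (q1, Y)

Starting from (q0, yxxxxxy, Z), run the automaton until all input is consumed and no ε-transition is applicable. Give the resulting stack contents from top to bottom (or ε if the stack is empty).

YZ

(q0, yxxxxxy, Z)
  read y, top Z: go to q0, push YZ → (q0, xxxxxy, YZ)
  read x, top Y: go to q1, push ε → (q1, xxxxy, Z)
  read x, top Z: go to q0, push YZ → (q0, xxxy, YZ)
  read x, top Y: go to q1, push ε → (q1, xxy, Z)
  read x, top Z: go to q0, push YZ → (q0, xy, YZ)
  read x, top Y: go to q1, push ε → (q1, y, Z)
  read y, top Z: go to q2, push YZ → (q2, ε, YZ)
All input consumed in state q2 with stack YZ.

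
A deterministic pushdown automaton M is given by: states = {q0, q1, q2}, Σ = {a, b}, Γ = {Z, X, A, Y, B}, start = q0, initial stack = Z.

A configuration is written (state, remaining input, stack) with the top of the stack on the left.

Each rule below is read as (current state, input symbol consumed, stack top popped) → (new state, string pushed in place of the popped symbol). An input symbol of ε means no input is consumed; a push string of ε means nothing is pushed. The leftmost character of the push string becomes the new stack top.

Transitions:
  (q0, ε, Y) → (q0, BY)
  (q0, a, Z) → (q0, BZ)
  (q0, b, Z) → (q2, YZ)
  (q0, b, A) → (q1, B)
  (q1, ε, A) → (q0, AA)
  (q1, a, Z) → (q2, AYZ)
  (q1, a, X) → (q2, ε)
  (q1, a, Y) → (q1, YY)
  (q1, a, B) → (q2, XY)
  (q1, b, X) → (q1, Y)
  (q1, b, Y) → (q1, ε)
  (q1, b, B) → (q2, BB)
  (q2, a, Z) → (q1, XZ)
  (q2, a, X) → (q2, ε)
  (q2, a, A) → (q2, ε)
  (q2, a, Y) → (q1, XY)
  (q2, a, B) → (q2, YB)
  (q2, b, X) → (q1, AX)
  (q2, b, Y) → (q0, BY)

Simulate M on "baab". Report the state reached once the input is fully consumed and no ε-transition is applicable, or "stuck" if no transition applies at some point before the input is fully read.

(q0, baab, Z)
  read b, top Z: go to q2, push YZ → (q2, aab, YZ)
  read a, top Y: go to q1, push XY → (q1, ab, XYZ)
  read a, top X: go to q2, push ε → (q2, b, YZ)
  read b, top Y: go to q0, push BY → (q0, ε, BYZ)
All input consumed; M is in state q0.

q0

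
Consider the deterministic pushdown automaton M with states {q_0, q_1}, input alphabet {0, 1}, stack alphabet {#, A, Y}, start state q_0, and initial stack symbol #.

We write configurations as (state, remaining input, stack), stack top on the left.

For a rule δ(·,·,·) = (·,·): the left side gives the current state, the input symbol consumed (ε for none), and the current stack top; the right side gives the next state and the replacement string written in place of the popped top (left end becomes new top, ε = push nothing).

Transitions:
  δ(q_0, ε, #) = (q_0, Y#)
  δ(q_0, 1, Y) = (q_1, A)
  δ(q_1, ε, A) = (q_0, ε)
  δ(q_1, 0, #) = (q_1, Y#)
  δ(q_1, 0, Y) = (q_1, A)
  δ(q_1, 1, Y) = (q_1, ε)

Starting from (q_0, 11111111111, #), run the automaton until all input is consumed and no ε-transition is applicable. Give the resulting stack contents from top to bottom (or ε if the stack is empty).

Y#

(q_0, 11111111111, #) ⊢ (q_0, 11111111111, Y#) ⊢ (q_1, 1111111111, A#) ⊢ (q_0, 1111111111, #) ⊢ (q_0, 1111111111, Y#) ⊢ (q_1, 111111111, A#) ⊢ (q_0, 111111111, #) ⊢ (q_0, 111111111, Y#) ⊢ (q_1, 11111111, A#) ⊢ (q_0, 11111111, #) ⊢ (q_0, 11111111, Y#) ⊢ (q_1, 1111111, A#) ⊢ (q_0, 1111111, #) ⊢ (q_0, 1111111, Y#) ⊢ (q_1, 111111, A#) ⊢ (q_0, 111111, #) ⊢ (q_0, 111111, Y#) ⊢ (q_1, 11111, A#) ⊢ (q_0, 11111, #) ⊢ (q_0, 11111, Y#) ⊢ (q_1, 1111, A#) ⊢ (q_0, 1111, #) ⊢ (q_0, 1111, Y#) ⊢ (q_1, 111, A#) ⊢ (q_0, 111, #) ⊢ (q_0, 111, Y#) ⊢ (q_1, 11, A#) ⊢ (q_0, 11, #) ⊢ (q_0, 11, Y#) ⊢ (q_1, 1, A#) ⊢ (q_0, 1, #) ⊢ (q_0, 1, Y#) ⊢ (q_1, ε, A#) ⊢ (q_0, ε, #) ⊢ (q_0, ε, Y#)
All input consumed in state q_0 with stack Y#.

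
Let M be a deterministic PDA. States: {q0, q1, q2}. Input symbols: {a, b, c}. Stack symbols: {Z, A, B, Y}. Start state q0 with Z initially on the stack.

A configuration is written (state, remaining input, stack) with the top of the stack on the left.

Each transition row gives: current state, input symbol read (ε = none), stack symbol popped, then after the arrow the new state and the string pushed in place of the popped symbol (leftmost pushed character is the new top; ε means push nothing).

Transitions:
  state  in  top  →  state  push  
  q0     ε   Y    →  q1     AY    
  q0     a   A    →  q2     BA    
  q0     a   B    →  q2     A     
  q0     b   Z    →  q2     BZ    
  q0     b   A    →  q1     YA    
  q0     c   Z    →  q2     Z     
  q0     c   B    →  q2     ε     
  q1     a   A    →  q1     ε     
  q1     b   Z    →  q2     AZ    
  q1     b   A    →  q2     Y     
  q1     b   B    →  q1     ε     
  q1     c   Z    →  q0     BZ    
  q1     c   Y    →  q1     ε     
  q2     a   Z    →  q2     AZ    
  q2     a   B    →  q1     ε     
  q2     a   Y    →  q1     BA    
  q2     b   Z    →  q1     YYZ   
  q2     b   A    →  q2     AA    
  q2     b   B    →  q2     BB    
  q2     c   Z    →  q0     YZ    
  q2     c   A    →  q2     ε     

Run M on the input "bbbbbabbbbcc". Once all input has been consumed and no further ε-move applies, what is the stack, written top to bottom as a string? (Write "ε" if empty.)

(q0, bbbbbabbbbcc, Z)
  read b, top Z: go to q2, push BZ → (q2, bbbbabbbbcc, BZ)
  read b, top B: go to q2, push BB → (q2, bbbabbbbcc, BBZ)
  read b, top B: go to q2, push BB → (q2, bbabbbbcc, BBBZ)
  read b, top B: go to q2, push BB → (q2, babbbbcc, BBBBZ)
  read b, top B: go to q2, push BB → (q2, abbbbcc, BBBBBZ)
  read a, top B: go to q1, push ε → (q1, bbbbcc, BBBBZ)
  read b, top B: go to q1, push ε → (q1, bbbcc, BBBZ)
  read b, top B: go to q1, push ε → (q1, bbcc, BBZ)
  read b, top B: go to q1, push ε → (q1, bcc, BZ)
  read b, top B: go to q1, push ε → (q1, cc, Z)
  read c, top Z: go to q0, push BZ → (q0, c, BZ)
  read c, top B: go to q2, push ε → (q2, ε, Z)
All input consumed in state q2 with stack Z.

Z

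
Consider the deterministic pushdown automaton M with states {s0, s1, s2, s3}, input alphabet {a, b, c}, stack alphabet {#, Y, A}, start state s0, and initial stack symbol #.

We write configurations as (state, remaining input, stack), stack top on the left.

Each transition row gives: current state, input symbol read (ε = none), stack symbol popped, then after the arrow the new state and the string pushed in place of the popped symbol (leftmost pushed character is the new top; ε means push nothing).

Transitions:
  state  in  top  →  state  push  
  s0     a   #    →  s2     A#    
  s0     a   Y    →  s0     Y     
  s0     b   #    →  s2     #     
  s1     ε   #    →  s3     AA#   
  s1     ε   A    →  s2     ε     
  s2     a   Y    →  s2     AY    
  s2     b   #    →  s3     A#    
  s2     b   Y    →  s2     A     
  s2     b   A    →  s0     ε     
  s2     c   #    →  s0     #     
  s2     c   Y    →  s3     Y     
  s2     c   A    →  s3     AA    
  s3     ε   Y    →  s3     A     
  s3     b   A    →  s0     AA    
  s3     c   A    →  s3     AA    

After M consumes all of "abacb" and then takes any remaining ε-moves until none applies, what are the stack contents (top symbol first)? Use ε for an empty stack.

AAA#

(s0, abacb, #)
  read a, top #: go to s2, push A# → (s2, bacb, A#)
  read b, top A: go to s0, push ε → (s0, acb, #)
  read a, top #: go to s2, push A# → (s2, cb, A#)
  read c, top A: go to s3, push AA → (s3, b, AA#)
  read b, top A: go to s0, push AA → (s0, ε, AAA#)
All input consumed in state s0 with stack AAA#.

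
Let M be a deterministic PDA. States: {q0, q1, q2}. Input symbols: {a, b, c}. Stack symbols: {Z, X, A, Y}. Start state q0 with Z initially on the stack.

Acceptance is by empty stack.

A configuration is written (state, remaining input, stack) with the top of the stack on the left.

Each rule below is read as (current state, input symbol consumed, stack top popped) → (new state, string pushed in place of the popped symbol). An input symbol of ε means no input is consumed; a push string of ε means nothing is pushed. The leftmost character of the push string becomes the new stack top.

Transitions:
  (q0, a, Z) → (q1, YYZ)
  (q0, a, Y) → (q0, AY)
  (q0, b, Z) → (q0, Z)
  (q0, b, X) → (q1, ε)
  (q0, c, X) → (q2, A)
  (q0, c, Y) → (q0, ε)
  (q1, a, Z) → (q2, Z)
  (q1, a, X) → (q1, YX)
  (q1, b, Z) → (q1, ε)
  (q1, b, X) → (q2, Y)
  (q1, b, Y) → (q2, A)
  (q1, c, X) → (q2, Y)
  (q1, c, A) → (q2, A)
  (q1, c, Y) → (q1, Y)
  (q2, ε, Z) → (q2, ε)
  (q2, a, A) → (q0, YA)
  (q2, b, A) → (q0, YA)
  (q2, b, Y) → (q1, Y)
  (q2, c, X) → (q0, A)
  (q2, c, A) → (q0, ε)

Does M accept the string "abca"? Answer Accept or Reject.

Reject

(q0, abca, Z) ⊢ (q1, bca, YYZ) ⊢ (q2, ca, AYZ) ⊢ (q0, a, YZ) ⊢ (q0, ε, AYZ)
All input consumed; stack is AYZ, not empty, and no further ε-move applies.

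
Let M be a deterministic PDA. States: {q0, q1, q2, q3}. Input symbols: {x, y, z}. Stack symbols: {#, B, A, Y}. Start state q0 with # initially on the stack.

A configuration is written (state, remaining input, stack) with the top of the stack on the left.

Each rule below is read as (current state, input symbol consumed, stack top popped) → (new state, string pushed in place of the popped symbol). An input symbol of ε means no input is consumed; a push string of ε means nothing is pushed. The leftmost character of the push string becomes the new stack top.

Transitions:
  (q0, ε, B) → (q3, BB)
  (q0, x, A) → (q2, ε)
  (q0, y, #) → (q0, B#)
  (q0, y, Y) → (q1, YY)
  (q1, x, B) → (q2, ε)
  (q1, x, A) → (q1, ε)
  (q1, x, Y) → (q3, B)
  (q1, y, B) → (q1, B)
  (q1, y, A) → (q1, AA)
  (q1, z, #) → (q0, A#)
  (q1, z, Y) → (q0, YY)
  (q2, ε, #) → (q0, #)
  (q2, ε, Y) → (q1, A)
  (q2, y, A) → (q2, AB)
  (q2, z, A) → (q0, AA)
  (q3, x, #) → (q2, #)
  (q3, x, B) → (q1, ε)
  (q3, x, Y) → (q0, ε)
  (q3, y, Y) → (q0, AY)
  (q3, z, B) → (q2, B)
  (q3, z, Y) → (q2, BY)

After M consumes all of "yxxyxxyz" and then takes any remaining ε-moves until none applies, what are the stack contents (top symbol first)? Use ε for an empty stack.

(q0, yxxyxxyz, #)
  read y, top #: go to q0, push B# → (q0, xxyxxyz, B#)
  ε-move, top B: go to q3, push BB → (q3, xxyxxyz, BB#)
  read x, top B: go to q1, push ε → (q1, xyxxyz, B#)
  read x, top B: go to q2, push ε → (q2, yxxyz, #)
  ε-move, top #: go to q0, push # → (q0, yxxyz, #)
  read y, top #: go to q0, push B# → (q0, xxyz, B#)
  ε-move, top B: go to q3, push BB → (q3, xxyz, BB#)
  read x, top B: go to q1, push ε → (q1, xyz, B#)
  read x, top B: go to q2, push ε → (q2, yz, #)
  ε-move, top #: go to q0, push # → (q0, yz, #)
  read y, top #: go to q0, push B# → (q0, z, B#)
  ε-move, top B: go to q3, push BB → (q3, z, BB#)
  read z, top B: go to q2, push B → (q2, ε, BB#)
All input consumed in state q2 with stack BB#.

BB#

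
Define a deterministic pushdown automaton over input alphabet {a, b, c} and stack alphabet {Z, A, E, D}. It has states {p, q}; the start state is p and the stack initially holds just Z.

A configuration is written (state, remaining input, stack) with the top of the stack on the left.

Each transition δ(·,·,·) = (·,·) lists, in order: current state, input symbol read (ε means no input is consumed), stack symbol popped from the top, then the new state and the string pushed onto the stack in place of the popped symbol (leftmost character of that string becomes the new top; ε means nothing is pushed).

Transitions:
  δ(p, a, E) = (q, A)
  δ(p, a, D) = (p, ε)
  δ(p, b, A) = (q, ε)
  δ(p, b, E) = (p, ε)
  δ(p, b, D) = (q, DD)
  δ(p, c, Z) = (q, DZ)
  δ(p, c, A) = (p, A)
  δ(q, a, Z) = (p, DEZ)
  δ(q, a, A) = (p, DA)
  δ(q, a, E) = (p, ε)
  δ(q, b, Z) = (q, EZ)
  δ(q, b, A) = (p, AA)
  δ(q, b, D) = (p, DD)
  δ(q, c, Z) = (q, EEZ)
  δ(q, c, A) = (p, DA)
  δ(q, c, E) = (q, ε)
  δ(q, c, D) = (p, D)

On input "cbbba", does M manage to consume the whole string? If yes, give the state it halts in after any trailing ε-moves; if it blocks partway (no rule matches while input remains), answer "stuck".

p

(p, cbbba, Z) ⊢ (q, bbba, DZ) ⊢ (p, bba, DDZ) ⊢ (q, ba, DDDZ) ⊢ (p, a, DDDDZ) ⊢ (p, ε, DDDZ)
All input consumed; M is in state p.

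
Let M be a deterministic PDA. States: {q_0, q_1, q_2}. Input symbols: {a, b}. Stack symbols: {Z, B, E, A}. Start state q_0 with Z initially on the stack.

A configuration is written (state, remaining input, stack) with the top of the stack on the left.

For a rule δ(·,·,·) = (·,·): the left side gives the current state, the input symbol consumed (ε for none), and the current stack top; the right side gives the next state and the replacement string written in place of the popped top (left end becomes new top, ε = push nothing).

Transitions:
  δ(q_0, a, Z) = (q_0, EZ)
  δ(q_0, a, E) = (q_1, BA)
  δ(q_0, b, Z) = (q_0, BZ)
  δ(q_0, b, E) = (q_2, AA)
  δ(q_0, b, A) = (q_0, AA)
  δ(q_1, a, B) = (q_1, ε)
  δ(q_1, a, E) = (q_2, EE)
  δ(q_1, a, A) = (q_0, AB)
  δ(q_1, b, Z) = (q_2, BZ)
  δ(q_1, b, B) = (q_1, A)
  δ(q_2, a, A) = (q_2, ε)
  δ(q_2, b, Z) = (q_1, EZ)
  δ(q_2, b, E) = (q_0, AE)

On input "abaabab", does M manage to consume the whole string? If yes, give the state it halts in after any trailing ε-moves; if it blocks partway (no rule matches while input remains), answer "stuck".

(q_0, abaabab, Z) ⊢ (q_0, baabab, EZ) ⊢ (q_2, aabab, AAZ) ⊢ (q_2, abab, AZ) ⊢ (q_2, bab, Z) ⊢ (q_1, ab, EZ) ⊢ (q_2, b, EEZ) ⊢ (q_0, ε, AEEZ)
All input consumed; M is in state q_0.

q_0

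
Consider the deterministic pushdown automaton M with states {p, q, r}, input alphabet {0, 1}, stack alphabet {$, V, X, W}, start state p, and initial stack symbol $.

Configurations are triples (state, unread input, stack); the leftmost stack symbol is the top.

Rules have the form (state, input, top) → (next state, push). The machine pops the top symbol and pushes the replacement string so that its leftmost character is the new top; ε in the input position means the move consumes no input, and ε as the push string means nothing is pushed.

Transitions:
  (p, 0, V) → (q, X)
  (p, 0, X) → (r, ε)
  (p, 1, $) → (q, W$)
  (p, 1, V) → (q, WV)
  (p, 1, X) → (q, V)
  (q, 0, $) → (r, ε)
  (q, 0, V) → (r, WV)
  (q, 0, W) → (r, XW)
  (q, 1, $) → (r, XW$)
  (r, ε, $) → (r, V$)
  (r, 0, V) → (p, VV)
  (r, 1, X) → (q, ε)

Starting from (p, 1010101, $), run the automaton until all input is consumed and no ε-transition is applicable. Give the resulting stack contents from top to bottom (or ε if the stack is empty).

W$

(p, 1010101, $)
  read 1, top $: go to q, push W$ → (q, 010101, W$)
  read 0, top W: go to r, push XW → (r, 10101, XW$)
  read 1, top X: go to q, push ε → (q, 0101, W$)
  read 0, top W: go to r, push XW → (r, 101, XW$)
  read 1, top X: go to q, push ε → (q, 01, W$)
  read 0, top W: go to r, push XW → (r, 1, XW$)
  read 1, top X: go to q, push ε → (q, ε, W$)
All input consumed in state q with stack W$.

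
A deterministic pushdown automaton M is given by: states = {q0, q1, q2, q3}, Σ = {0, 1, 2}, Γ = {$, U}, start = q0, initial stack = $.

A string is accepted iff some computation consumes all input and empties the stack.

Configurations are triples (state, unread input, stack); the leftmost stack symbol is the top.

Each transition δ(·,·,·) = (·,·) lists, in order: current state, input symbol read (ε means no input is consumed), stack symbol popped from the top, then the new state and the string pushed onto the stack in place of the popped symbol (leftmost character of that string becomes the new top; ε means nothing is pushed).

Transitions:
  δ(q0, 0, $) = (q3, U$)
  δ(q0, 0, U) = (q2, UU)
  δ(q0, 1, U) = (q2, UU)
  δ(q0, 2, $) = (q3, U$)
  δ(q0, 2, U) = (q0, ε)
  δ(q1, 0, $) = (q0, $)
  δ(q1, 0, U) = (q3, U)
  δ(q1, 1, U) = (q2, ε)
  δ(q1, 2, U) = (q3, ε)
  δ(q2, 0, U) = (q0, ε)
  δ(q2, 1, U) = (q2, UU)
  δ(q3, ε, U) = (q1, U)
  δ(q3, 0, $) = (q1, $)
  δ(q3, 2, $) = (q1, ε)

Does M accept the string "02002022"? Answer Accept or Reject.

(q0, 02002022, $)
  read 0, top $: go to q3, push U$ → (q3, 2002022, U$)
  ε-move, top U: go to q1, push U → (q1, 2002022, U$)
  read 2, top U: go to q3, push ε → (q3, 002022, $)
  read 0, top $: go to q1, push $ → (q1, 02022, $)
  read 0, top $: go to q0, push $ → (q0, 2022, $)
  read 2, top $: go to q3, push U$ → (q3, 022, U$)
  ε-move, top U: go to q1, push U → (q1, 022, U$)
  read 0, top U: go to q3, push U → (q3, 22, U$)
  ε-move, top U: go to q1, push U → (q1, 22, U$)
  read 2, top U: go to q3, push ε → (q3, 2, $)
  read 2, top $: go to q1, push ε → (q1, ε, ε)
All input consumed and the stack is empty.

Accept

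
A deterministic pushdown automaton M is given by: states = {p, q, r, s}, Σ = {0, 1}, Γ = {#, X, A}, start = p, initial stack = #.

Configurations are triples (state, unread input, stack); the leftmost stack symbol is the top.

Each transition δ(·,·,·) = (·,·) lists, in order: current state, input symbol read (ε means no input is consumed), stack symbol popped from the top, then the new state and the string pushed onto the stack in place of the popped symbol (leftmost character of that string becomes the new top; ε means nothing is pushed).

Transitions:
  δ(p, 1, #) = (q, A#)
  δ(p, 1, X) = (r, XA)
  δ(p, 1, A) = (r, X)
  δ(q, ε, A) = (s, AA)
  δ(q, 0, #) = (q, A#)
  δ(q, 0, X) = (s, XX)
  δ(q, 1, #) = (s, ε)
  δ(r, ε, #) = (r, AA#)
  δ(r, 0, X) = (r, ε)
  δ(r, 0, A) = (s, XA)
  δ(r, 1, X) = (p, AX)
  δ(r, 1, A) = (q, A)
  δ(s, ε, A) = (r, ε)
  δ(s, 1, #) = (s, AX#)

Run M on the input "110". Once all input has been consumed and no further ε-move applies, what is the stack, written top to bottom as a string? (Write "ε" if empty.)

XA#

(p, 110, #) ⊢ (q, 10, A#) ⊢ (s, 10, AA#) ⊢ (r, 10, A#) ⊢ (q, 0, A#) ⊢ (s, 0, AA#) ⊢ (r, 0, A#) ⊢ (s, ε, XA#)
All input consumed in state s with stack XA#.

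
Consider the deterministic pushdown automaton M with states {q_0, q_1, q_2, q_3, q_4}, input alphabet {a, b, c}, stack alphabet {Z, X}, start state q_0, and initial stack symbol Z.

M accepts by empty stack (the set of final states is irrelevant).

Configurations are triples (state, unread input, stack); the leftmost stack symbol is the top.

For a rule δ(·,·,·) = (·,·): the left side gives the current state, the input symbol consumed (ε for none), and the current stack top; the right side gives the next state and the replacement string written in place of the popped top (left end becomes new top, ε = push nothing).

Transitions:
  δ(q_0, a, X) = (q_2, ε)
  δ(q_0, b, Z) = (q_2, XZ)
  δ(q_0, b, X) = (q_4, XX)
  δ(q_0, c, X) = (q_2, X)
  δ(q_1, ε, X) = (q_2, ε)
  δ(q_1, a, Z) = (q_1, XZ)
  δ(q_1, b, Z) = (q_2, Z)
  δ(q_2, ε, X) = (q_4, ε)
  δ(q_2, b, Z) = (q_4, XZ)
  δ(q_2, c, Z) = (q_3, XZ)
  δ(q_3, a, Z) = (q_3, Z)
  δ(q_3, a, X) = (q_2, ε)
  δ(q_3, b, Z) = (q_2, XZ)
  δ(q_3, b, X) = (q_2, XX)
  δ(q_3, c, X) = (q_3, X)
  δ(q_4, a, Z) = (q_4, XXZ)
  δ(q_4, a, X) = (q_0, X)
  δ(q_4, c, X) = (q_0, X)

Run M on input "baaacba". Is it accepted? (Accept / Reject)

(q_0, baaacba, Z)
  read b, top Z: go to q_2, push XZ → (q_2, aaacba, XZ)
  ε-move, top X: go to q_4, push ε → (q_4, aaacba, Z)
  read a, top Z: go to q_4, push XXZ → (q_4, aacba, XXZ)
  read a, top X: go to q_0, push X → (q_0, acba, XXZ)
  read a, top X: go to q_2, push ε → (q_2, cba, XZ)
  ε-move, top X: go to q_4, push ε → (q_4, cba, Z)
No transition applies at (q_4, cba, Z); input not fully consumed.

Reject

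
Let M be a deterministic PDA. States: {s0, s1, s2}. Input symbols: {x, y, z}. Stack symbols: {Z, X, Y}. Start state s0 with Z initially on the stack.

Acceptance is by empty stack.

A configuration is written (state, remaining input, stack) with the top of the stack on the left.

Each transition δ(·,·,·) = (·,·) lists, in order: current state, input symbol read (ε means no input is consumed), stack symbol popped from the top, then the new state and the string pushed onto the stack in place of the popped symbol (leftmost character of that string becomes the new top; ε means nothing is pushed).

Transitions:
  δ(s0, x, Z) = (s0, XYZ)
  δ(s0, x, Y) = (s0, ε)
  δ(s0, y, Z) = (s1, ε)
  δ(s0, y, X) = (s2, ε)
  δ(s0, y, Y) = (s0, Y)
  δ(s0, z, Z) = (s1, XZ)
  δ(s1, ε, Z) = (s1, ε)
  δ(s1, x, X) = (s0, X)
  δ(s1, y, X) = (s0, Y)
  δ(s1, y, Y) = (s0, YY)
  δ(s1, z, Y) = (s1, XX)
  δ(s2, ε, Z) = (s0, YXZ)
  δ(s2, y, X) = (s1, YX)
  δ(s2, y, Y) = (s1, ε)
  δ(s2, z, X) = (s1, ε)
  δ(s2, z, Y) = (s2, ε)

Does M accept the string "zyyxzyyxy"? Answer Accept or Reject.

Accept

(s0, zyyxzyyxy, Z)
  read z, top Z: go to s1, push XZ → (s1, yyxzyyxy, XZ)
  read y, top X: go to s0, push Y → (s0, yxzyyxy, YZ)
  read y, top Y: go to s0, push Y → (s0, xzyyxy, YZ)
  read x, top Y: go to s0, push ε → (s0, zyyxy, Z)
  read z, top Z: go to s1, push XZ → (s1, yyxy, XZ)
  read y, top X: go to s0, push Y → (s0, yxy, YZ)
  read y, top Y: go to s0, push Y → (s0, xy, YZ)
  read x, top Y: go to s0, push ε → (s0, y, Z)
  read y, top Z: go to s1, push ε → (s1, ε, ε)
All input consumed and the stack is empty.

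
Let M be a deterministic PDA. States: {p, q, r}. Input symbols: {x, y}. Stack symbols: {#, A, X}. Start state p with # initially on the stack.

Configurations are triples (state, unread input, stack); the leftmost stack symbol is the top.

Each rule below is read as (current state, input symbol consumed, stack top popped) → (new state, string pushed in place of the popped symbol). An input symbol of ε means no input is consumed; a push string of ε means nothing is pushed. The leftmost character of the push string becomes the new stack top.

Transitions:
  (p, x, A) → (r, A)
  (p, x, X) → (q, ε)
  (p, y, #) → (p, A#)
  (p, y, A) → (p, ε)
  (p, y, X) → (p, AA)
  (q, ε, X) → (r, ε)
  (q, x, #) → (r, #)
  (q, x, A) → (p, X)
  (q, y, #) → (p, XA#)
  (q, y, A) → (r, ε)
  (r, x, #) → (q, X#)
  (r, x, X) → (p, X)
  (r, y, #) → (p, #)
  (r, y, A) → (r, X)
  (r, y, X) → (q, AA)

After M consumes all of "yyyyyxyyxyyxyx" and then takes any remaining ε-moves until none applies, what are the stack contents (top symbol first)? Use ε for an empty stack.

(p, yyyyyxyyxyyxyx, #)
  read y, top #: go to p, push A# → (p, yyyyxyyxyyxyx, A#)
  read y, top A: go to p, push ε → (p, yyyxyyxyyxyx, #)
  read y, top #: go to p, push A# → (p, yyxyyxyyxyx, A#)
  read y, top A: go to p, push ε → (p, yxyyxyyxyx, #)
  read y, top #: go to p, push A# → (p, xyyxyyxyx, A#)
  read x, top A: go to r, push A → (r, yyxyyxyx, A#)
  read y, top A: go to r, push X → (r, yxyyxyx, X#)
  read y, top X: go to q, push AA → (q, xyyxyx, AA#)
  read x, top A: go to p, push X → (p, yyxyx, XA#)
  read y, top X: go to p, push AA → (p, yxyx, AAA#)
  read y, top A: go to p, push ε → (p, xyx, AA#)
  read x, top A: go to r, push A → (r, yx, AA#)
  read y, top A: go to r, push X → (r, x, XA#)
  read x, top X: go to p, push X → (p, ε, XA#)
All input consumed in state p with stack XA#.

XA#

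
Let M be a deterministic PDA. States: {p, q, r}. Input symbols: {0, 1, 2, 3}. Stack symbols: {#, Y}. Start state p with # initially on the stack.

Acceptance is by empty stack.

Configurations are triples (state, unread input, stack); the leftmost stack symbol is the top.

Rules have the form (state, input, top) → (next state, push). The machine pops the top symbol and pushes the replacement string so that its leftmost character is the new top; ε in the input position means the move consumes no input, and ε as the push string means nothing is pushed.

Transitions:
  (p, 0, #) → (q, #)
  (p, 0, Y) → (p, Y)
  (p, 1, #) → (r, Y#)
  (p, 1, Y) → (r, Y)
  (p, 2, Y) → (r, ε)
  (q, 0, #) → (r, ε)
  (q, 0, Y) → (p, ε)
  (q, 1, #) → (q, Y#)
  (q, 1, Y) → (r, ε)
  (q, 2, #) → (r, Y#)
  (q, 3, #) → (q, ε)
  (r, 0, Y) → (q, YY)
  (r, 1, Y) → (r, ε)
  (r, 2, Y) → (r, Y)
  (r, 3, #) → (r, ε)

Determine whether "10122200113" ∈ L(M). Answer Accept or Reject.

(p, 10122200113, #)
  read 1, top #: go to r, push Y# → (r, 0122200113, Y#)
  read 0, top Y: go to q, push YY → (q, 122200113, YY#)
  read 1, top Y: go to r, push ε → (r, 22200113, Y#)
  read 2, top Y: go to r, push Y → (r, 2200113, Y#)
  read 2, top Y: go to r, push Y → (r, 200113, Y#)
  read 2, top Y: go to r, push Y → (r, 00113, Y#)
  read 0, top Y: go to q, push YY → (q, 0113, YY#)
  read 0, top Y: go to p, push ε → (p, 113, Y#)
  read 1, top Y: go to r, push Y → (r, 13, Y#)
  read 1, top Y: go to r, push ε → (r, 3, #)
  read 3, top #: go to r, push ε → (r, ε, ε)
All input consumed and the stack is empty.

Accept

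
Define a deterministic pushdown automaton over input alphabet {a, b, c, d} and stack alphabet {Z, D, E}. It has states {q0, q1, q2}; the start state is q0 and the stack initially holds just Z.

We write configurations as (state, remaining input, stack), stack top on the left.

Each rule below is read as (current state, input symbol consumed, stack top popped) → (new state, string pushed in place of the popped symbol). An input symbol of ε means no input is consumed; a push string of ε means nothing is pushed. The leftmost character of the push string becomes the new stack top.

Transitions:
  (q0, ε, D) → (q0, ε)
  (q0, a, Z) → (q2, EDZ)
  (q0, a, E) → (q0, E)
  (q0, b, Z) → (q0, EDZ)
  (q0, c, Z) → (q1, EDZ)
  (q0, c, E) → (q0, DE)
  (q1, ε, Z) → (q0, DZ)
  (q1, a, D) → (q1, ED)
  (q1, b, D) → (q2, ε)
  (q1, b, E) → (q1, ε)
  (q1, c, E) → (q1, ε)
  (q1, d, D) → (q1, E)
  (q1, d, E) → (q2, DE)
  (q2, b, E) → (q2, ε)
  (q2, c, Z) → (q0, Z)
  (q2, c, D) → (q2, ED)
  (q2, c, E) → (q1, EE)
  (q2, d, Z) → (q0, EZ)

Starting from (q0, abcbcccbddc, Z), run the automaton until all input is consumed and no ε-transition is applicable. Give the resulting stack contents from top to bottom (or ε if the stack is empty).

EDEZ

(q0, abcbcccbddc, Z)
  read a, top Z: go to q2, push EDZ → (q2, bcbcccbddc, EDZ)
  read b, top E: go to q2, push ε → (q2, cbcccbddc, DZ)
  read c, top D: go to q2, push ED → (q2, bcccbddc, EDZ)
  read b, top E: go to q2, push ε → (q2, cccbddc, DZ)
  read c, top D: go to q2, push ED → (q2, ccbddc, EDZ)
  read c, top E: go to q1, push EE → (q1, cbddc, EEDZ)
  read c, top E: go to q1, push ε → (q1, bddc, EDZ)
  read b, top E: go to q1, push ε → (q1, ddc, DZ)
  read d, top D: go to q1, push E → (q1, dc, EZ)
  read d, top E: go to q2, push DE → (q2, c, DEZ)
  read c, top D: go to q2, push ED → (q2, ε, EDEZ)
All input consumed in state q2 with stack EDEZ.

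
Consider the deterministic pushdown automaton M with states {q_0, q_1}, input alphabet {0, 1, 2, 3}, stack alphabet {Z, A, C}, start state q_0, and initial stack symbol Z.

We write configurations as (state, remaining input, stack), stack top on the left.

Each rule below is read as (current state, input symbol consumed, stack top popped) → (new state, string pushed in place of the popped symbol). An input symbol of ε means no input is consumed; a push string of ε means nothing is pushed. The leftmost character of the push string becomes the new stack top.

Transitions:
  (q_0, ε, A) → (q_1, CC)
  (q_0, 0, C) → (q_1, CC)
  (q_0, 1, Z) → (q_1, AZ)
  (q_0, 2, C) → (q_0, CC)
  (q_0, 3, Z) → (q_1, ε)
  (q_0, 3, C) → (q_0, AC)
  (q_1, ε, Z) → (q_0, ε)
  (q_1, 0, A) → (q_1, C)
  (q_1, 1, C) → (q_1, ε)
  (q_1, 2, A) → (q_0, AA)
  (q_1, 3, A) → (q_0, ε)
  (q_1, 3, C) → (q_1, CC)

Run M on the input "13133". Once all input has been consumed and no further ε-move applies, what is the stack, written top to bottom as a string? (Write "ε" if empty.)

(q_0, 13133, Z) ⊢ (q_1, 3133, AZ) ⊢ (q_0, 133, Z) ⊢ (q_1, 33, AZ) ⊢ (q_0, 3, Z) ⊢ (q_1, ε, ε)
All input consumed in state q_1 with stack ε.

ε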